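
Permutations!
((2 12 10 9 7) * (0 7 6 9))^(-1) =(0 10 12 2 7)(6 9) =((0 7 2 12 10)(6 9))^(-1)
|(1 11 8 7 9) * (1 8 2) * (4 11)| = |(1 4 11 2)(7 9 8)| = 12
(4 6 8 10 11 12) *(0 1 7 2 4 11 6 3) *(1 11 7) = (0 11 12 7 2 4 3)(6 8 10) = [11, 1, 4, 0, 3, 5, 8, 2, 10, 9, 6, 12, 7]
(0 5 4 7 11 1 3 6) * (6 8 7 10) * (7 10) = (0 5 4 7 11 1 3 8 10 6) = [5, 3, 2, 8, 7, 4, 0, 11, 10, 9, 6, 1]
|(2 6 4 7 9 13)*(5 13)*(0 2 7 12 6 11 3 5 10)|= |(0 2 11 3 5 13 7 9 10)(4 12 6)|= 9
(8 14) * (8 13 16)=[0, 1, 2, 3, 4, 5, 6, 7, 14, 9, 10, 11, 12, 16, 13, 15, 8]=(8 14 13 16)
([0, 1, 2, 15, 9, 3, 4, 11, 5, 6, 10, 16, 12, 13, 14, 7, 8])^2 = (3 7 16 5 15 11 8)(4 6 9)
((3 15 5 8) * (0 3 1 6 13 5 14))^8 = (15)(1 5 6 8 13)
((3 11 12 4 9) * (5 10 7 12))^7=(3 9 4 12 7 10 5 11)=((3 11 5 10 7 12 4 9))^7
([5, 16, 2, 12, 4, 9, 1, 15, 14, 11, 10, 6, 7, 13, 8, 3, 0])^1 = (0 5 9 11 6 1 16)(3 12 7 15)(8 14)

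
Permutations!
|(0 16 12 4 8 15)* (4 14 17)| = 8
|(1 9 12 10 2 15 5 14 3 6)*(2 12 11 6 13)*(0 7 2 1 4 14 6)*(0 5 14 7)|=12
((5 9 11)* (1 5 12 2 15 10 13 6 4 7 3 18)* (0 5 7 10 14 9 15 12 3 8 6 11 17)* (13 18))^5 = (0 17 9 14 15 5)(1 10 6 7 18 4 8)(2 12)(3 11 13)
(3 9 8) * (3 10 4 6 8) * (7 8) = (3 9)(4 6 7 8 10) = [0, 1, 2, 9, 6, 5, 7, 8, 10, 3, 4]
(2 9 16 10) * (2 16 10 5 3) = (2 9 10 16 5 3) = [0, 1, 9, 2, 4, 3, 6, 7, 8, 10, 16, 11, 12, 13, 14, 15, 5]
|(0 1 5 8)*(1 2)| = 5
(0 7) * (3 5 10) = (0 7)(3 5 10) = [7, 1, 2, 5, 4, 10, 6, 0, 8, 9, 3]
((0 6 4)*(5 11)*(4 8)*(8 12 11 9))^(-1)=((0 6 12 11 5 9 8 4))^(-1)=(0 4 8 9 5 11 12 6)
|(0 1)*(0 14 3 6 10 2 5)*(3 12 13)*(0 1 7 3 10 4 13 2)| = 35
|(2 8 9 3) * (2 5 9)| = 6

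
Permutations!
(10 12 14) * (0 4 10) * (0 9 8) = [4, 1, 2, 3, 10, 5, 6, 7, 0, 8, 12, 11, 14, 13, 9] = (0 4 10 12 14 9 8)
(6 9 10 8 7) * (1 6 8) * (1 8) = [0, 6, 2, 3, 4, 5, 9, 1, 7, 10, 8] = (1 6 9 10 8 7)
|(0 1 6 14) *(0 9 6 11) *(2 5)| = 6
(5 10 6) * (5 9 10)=(6 9 10)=[0, 1, 2, 3, 4, 5, 9, 7, 8, 10, 6]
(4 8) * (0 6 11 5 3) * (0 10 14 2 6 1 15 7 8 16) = (0 1 15 7 8 4 16)(2 6 11 5 3 10 14) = [1, 15, 6, 10, 16, 3, 11, 8, 4, 9, 14, 5, 12, 13, 2, 7, 0]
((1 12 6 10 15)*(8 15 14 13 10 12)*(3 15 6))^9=(1 12)(3 8)(6 15)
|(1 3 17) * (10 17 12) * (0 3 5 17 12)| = |(0 3)(1 5 17)(10 12)| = 6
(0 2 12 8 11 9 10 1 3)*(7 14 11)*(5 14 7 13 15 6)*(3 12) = (0 2 3)(1 12 8 13 15 6 5 14 11 9 10) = [2, 12, 3, 0, 4, 14, 5, 7, 13, 10, 1, 9, 8, 15, 11, 6]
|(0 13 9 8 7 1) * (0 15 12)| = 8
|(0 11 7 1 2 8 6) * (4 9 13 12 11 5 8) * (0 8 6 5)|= |(1 2 4 9 13 12 11 7)(5 6 8)|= 24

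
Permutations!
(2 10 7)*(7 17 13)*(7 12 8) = (2 10 17 13 12 8 7) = [0, 1, 10, 3, 4, 5, 6, 2, 7, 9, 17, 11, 8, 12, 14, 15, 16, 13]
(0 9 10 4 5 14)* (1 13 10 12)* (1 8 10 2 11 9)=(0 1 13 2 11 9 12 8 10 4 5 14)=[1, 13, 11, 3, 5, 14, 6, 7, 10, 12, 4, 9, 8, 2, 0]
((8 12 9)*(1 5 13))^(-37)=((1 5 13)(8 12 9))^(-37)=(1 13 5)(8 9 12)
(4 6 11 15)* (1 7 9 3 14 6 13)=(1 7 9 3 14 6 11 15 4 13)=[0, 7, 2, 14, 13, 5, 11, 9, 8, 3, 10, 15, 12, 1, 6, 4]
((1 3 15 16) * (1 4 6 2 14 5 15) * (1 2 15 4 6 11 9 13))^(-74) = (1 9 4 14 3 13 11 5 2)(6 15 16) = ((1 3 2 14 5 4 11 9 13)(6 15 16))^(-74)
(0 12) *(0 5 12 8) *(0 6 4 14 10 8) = (4 14 10 8 6)(5 12) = [0, 1, 2, 3, 14, 12, 4, 7, 6, 9, 8, 11, 5, 13, 10]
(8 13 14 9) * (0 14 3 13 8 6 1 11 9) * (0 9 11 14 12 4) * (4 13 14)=(0 12 13 3 14 9 6 1 4)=[12, 4, 2, 14, 0, 5, 1, 7, 8, 6, 10, 11, 13, 3, 9]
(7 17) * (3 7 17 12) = (17)(3 7 12) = [0, 1, 2, 7, 4, 5, 6, 12, 8, 9, 10, 11, 3, 13, 14, 15, 16, 17]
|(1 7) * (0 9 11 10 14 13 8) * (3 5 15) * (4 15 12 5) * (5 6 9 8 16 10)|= 60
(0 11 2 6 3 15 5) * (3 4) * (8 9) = (0 11 2 6 4 3 15 5)(8 9) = [11, 1, 6, 15, 3, 0, 4, 7, 9, 8, 10, 2, 12, 13, 14, 5]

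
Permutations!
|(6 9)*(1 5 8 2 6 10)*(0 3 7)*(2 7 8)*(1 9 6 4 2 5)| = 4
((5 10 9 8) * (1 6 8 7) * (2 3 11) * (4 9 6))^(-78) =((1 4 9 7)(2 3 11)(5 10 6 8))^(-78) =(11)(1 9)(4 7)(5 6)(8 10)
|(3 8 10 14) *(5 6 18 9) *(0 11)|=4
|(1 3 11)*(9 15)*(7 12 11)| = 10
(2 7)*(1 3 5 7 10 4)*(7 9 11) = (1 3 5 9 11 7 2 10 4) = [0, 3, 10, 5, 1, 9, 6, 2, 8, 11, 4, 7]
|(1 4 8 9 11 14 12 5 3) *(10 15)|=18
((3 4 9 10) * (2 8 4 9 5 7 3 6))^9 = (10)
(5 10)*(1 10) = [0, 10, 2, 3, 4, 1, 6, 7, 8, 9, 5] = (1 10 5)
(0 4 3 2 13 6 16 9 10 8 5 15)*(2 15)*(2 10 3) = [4, 1, 13, 15, 2, 10, 16, 7, 5, 3, 8, 11, 12, 6, 14, 0, 9] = (0 4 2 13 6 16 9 3 15)(5 10 8)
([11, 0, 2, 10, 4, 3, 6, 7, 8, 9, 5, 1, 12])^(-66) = [0, 1, 2, 3, 4, 5, 6, 7, 8, 9, 10, 11, 12]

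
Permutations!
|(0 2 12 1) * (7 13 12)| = 6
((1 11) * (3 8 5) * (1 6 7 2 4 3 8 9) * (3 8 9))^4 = (1 2 9 7 5 6 8 11 4)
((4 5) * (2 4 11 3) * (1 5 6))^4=((1 5 11 3 2 4 6))^4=(1 2 5 4 11 6 3)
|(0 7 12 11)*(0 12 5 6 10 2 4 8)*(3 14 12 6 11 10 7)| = |(0 3 14 12 10 2 4 8)(5 11 6 7)| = 8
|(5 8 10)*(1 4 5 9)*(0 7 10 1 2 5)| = 9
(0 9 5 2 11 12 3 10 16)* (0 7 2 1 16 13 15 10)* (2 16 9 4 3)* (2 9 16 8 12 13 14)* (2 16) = [4, 2, 11, 0, 3, 1, 6, 8, 12, 5, 14, 13, 9, 15, 16, 10, 7] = (0 4 3)(1 2 11 13 15 10 14 16 7 8 12 9 5)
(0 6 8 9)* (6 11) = (0 11 6 8 9) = [11, 1, 2, 3, 4, 5, 8, 7, 9, 0, 10, 6]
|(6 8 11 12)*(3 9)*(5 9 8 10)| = 8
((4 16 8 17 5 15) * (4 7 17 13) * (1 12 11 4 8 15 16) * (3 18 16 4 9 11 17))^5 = (18)(8 13)(9 11)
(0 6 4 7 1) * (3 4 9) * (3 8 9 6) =(0 3 4 7 1)(8 9) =[3, 0, 2, 4, 7, 5, 6, 1, 9, 8]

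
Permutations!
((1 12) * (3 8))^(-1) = (1 12)(3 8)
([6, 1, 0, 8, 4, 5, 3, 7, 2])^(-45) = (8)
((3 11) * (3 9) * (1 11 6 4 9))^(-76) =((1 11)(3 6 4 9))^(-76) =(11)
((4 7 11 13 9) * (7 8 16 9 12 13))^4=((4 8 16 9)(7 11)(12 13))^4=(16)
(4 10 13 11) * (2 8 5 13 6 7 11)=[0, 1, 8, 3, 10, 13, 7, 11, 5, 9, 6, 4, 12, 2]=(2 8 5 13)(4 10 6 7 11)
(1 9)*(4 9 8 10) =[0, 8, 2, 3, 9, 5, 6, 7, 10, 1, 4] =(1 8 10 4 9)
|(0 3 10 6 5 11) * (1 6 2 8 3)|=20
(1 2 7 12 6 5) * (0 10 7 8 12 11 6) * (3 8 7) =(0 10 3 8 12)(1 2 7 11 6 5) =[10, 2, 7, 8, 4, 1, 5, 11, 12, 9, 3, 6, 0]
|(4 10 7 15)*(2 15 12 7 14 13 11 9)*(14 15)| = 30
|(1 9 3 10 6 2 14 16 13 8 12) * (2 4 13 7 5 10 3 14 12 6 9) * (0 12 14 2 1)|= |(0 12)(2 14 16 7 5 10 9)(4 13 8 6)|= 28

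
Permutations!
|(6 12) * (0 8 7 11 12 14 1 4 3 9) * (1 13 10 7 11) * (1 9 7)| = |(0 8 11 12 6 14 13 10 1 4 3 7 9)| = 13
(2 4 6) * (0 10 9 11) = (0 10 9 11)(2 4 6) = [10, 1, 4, 3, 6, 5, 2, 7, 8, 11, 9, 0]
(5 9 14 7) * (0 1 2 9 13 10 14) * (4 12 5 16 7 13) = (0 1 2 9)(4 12 5)(7 16)(10 14 13) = [1, 2, 9, 3, 12, 4, 6, 16, 8, 0, 14, 11, 5, 10, 13, 15, 7]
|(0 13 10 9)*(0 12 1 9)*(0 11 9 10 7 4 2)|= |(0 13 7 4 2)(1 10 11 9 12)|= 5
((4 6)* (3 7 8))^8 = (3 8 7) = ((3 7 8)(4 6))^8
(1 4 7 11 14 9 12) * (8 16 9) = [0, 4, 2, 3, 7, 5, 6, 11, 16, 12, 10, 14, 1, 13, 8, 15, 9] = (1 4 7 11 14 8 16 9 12)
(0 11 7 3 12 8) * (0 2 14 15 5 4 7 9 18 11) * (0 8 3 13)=[8, 1, 14, 12, 7, 4, 6, 13, 2, 18, 10, 9, 3, 0, 15, 5, 16, 17, 11]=(0 8 2 14 15 5 4 7 13)(3 12)(9 18 11)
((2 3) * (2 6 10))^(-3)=((2 3 6 10))^(-3)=(2 3 6 10)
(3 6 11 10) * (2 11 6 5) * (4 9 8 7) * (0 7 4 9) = (0 7 9 8 4)(2 11 10 3 5) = [7, 1, 11, 5, 0, 2, 6, 9, 4, 8, 3, 10]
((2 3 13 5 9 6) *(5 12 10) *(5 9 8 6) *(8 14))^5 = ((2 3 13 12 10 9 5 14 8 6))^5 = (2 9)(3 5)(6 10)(8 12)(13 14)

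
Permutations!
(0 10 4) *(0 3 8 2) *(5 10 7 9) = [7, 1, 0, 8, 3, 10, 6, 9, 2, 5, 4] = (0 7 9 5 10 4 3 8 2)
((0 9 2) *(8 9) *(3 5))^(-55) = (0 8 9 2)(3 5)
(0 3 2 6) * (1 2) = [3, 2, 6, 1, 4, 5, 0] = (0 3 1 2 6)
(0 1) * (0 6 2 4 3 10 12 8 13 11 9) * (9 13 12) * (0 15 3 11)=(0 1 6 2 4 11 13)(3 10 9 15)(8 12)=[1, 6, 4, 10, 11, 5, 2, 7, 12, 15, 9, 13, 8, 0, 14, 3]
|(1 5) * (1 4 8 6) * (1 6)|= |(1 5 4 8)|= 4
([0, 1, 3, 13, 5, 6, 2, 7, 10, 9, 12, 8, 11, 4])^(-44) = (2 5 13)(3 6 4)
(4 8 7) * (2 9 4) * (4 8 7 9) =[0, 1, 4, 3, 7, 5, 6, 2, 9, 8] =(2 4 7)(8 9)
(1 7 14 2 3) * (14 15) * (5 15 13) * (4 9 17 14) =(1 7 13 5 15 4 9 17 14 2 3) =[0, 7, 3, 1, 9, 15, 6, 13, 8, 17, 10, 11, 12, 5, 2, 4, 16, 14]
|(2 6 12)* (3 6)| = 4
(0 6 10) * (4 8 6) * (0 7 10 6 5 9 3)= (0 4 8 5 9 3)(7 10)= [4, 1, 2, 0, 8, 9, 6, 10, 5, 3, 7]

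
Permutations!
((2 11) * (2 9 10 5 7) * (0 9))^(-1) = (0 11 2 7 5 10 9) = ((0 9 10 5 7 2 11))^(-1)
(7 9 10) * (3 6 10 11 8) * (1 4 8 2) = [0, 4, 1, 6, 8, 5, 10, 9, 3, 11, 7, 2] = (1 4 8 3 6 10 7 9 11 2)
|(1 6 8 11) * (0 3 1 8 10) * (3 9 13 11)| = 9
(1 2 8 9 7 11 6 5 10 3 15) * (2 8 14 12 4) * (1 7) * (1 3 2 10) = [0, 8, 14, 15, 10, 1, 5, 11, 9, 3, 2, 6, 4, 13, 12, 7] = (1 8 9 3 15 7 11 6 5)(2 14 12 4 10)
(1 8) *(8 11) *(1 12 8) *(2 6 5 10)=(1 11)(2 6 5 10)(8 12)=[0, 11, 6, 3, 4, 10, 5, 7, 12, 9, 2, 1, 8]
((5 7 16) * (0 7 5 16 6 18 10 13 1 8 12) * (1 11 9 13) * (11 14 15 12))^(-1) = ((0 7 6 18 10 1 8 11 9 13 14 15 12))^(-1) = (0 12 15 14 13 9 11 8 1 10 18 6 7)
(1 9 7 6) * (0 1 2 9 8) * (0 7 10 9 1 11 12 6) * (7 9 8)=(0 11 12 6 2 1 7)(8 9 10)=[11, 7, 1, 3, 4, 5, 2, 0, 9, 10, 8, 12, 6]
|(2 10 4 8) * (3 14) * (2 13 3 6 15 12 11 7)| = |(2 10 4 8 13 3 14 6 15 12 11 7)| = 12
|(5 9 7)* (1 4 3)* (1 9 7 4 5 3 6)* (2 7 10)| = |(1 5 10 2 7 3 9 4 6)| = 9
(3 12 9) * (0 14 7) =(0 14 7)(3 12 9) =[14, 1, 2, 12, 4, 5, 6, 0, 8, 3, 10, 11, 9, 13, 7]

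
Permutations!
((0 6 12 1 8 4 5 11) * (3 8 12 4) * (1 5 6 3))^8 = (0 3 8 1 12 5 11)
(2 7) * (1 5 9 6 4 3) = [0, 5, 7, 1, 3, 9, 4, 2, 8, 6] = (1 5 9 6 4 3)(2 7)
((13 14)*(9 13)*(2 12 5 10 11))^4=(2 11 10 5 12)(9 13 14)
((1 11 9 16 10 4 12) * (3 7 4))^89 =((1 11 9 16 10 3 7 4 12))^89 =(1 12 4 7 3 10 16 9 11)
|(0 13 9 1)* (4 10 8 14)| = 4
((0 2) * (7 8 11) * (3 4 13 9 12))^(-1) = ((0 2)(3 4 13 9 12)(7 8 11))^(-1) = (0 2)(3 12 9 13 4)(7 11 8)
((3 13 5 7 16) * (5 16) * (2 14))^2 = ((2 14)(3 13 16)(5 7))^2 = (3 16 13)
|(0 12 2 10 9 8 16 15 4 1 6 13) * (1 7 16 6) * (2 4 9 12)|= |(0 2 10 12 4 7 16 15 9 8 6 13)|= 12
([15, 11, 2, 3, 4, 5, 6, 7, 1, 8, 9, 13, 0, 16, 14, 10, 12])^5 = (0 1)(8 12)(9 16)(10 13)(11 15)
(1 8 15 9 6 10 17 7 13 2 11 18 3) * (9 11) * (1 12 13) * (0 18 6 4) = (0 18 3 12 13 2 9 4)(1 8 15 11 6 10 17 7) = [18, 8, 9, 12, 0, 5, 10, 1, 15, 4, 17, 6, 13, 2, 14, 11, 16, 7, 3]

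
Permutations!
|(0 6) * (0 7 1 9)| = 5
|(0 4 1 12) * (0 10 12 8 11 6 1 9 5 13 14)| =|(0 4 9 5 13 14)(1 8 11 6)(10 12)| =12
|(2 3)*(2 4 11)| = 4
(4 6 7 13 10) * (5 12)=(4 6 7 13 10)(5 12)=[0, 1, 2, 3, 6, 12, 7, 13, 8, 9, 4, 11, 5, 10]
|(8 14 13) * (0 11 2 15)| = 12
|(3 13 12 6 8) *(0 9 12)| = 7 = |(0 9 12 6 8 3 13)|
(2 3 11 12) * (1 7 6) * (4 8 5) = (1 7 6)(2 3 11 12)(4 8 5) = [0, 7, 3, 11, 8, 4, 1, 6, 5, 9, 10, 12, 2]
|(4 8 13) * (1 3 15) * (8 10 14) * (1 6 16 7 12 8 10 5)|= 22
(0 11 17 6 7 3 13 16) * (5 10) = (0 11 17 6 7 3 13 16)(5 10) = [11, 1, 2, 13, 4, 10, 7, 3, 8, 9, 5, 17, 12, 16, 14, 15, 0, 6]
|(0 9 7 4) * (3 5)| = 4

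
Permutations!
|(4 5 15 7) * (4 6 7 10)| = 4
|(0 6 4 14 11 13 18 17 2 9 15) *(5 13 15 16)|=42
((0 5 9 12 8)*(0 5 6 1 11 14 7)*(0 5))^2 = (0 1 14 5 12)(6 11 7 9 8)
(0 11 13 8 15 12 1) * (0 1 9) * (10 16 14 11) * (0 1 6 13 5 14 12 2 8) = (0 10 16 12 9 1 6 13)(2 8 15)(5 14 11) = [10, 6, 8, 3, 4, 14, 13, 7, 15, 1, 16, 5, 9, 0, 11, 2, 12]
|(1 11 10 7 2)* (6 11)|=|(1 6 11 10 7 2)|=6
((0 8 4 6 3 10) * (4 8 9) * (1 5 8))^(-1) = (0 10 3 6 4 9)(1 8 5)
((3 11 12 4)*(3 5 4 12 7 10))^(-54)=((12)(3 11 7 10)(4 5))^(-54)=(12)(3 7)(10 11)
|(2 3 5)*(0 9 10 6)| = 12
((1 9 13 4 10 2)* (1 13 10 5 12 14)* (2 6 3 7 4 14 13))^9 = ((1 9 10 6 3 7 4 5 12 13 14))^9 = (1 13 5 7 6 9 14 12 4 3 10)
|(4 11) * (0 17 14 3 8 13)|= |(0 17 14 3 8 13)(4 11)|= 6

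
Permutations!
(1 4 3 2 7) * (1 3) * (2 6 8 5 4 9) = (1 9 2 7 3 6 8 5 4) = [0, 9, 7, 6, 1, 4, 8, 3, 5, 2]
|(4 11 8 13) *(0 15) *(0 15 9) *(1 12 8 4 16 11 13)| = 12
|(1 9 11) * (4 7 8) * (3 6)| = 6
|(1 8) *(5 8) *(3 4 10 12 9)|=|(1 5 8)(3 4 10 12 9)|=15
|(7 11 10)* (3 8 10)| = 5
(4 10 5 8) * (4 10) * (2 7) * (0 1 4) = (0 1 4)(2 7)(5 8 10) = [1, 4, 7, 3, 0, 8, 6, 2, 10, 9, 5]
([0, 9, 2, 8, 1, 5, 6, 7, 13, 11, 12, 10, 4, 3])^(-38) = (1 12 11)(3 8 13)(4 10 9)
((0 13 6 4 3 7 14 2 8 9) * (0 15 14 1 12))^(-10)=(15)(0 1 3 6)(4 13 12 7)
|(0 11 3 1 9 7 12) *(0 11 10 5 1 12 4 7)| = |(0 10 5 1 9)(3 12 11)(4 7)| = 30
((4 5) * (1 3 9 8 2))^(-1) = (1 2 8 9 3)(4 5)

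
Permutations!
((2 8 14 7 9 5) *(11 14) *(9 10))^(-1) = (2 5 9 10 7 14 11 8)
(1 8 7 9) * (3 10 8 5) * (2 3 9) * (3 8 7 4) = [0, 5, 8, 10, 3, 9, 6, 2, 4, 1, 7] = (1 5 9)(2 8 4 3 10 7)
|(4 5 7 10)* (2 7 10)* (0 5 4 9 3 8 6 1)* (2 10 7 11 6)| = |(0 5 7 10 9 3 8 2 11 6 1)| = 11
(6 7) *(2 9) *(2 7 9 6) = (2 6 9 7) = [0, 1, 6, 3, 4, 5, 9, 2, 8, 7]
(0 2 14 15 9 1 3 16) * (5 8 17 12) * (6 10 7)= (0 2 14 15 9 1 3 16)(5 8 17 12)(6 10 7)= [2, 3, 14, 16, 4, 8, 10, 6, 17, 1, 7, 11, 5, 13, 15, 9, 0, 12]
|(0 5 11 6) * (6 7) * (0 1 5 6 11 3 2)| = 6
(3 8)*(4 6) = [0, 1, 2, 8, 6, 5, 4, 7, 3] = (3 8)(4 6)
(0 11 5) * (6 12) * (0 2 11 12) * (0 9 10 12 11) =(0 11 5 2)(6 9 10 12) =[11, 1, 0, 3, 4, 2, 9, 7, 8, 10, 12, 5, 6]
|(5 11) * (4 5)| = 3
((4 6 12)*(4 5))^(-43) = (4 6 12 5)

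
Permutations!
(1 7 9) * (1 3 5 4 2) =(1 7 9 3 5 4 2) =[0, 7, 1, 5, 2, 4, 6, 9, 8, 3]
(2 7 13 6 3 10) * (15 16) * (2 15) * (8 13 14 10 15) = (2 7 14 10 8 13 6 3 15 16) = [0, 1, 7, 15, 4, 5, 3, 14, 13, 9, 8, 11, 12, 6, 10, 16, 2]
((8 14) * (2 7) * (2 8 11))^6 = ((2 7 8 14 11))^6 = (2 7 8 14 11)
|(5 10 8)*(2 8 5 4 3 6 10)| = |(2 8 4 3 6 10 5)| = 7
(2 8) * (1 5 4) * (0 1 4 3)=(0 1 5 3)(2 8)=[1, 5, 8, 0, 4, 3, 6, 7, 2]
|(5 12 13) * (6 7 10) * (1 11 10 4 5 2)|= 10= |(1 11 10 6 7 4 5 12 13 2)|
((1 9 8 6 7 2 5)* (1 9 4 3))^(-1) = ((1 4 3)(2 5 9 8 6 7))^(-1) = (1 3 4)(2 7 6 8 9 5)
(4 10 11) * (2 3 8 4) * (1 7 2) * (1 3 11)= [0, 7, 11, 8, 10, 5, 6, 2, 4, 9, 1, 3]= (1 7 2 11 3 8 4 10)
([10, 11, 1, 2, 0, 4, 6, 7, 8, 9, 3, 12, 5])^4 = (0 1 4 2 5 3 12 10 11)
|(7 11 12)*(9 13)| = 6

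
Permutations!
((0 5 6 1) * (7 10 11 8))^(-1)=(0 1 6 5)(7 8 11 10)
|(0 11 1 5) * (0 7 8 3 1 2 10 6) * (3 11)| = 10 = |(0 3 1 5 7 8 11 2 10 6)|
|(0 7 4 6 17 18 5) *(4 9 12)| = |(0 7 9 12 4 6 17 18 5)| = 9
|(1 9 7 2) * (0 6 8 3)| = |(0 6 8 3)(1 9 7 2)| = 4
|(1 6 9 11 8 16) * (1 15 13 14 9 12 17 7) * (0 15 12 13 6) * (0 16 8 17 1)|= 9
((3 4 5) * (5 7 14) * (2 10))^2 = ((2 10)(3 4 7 14 5))^2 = (3 7 5 4 14)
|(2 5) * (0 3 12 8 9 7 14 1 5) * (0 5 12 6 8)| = 18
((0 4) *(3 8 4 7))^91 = (0 7 3 8 4)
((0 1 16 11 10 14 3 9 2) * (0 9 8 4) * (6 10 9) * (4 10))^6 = ((0 1 16 11 9 2 6 4)(3 8 10 14))^6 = (0 6 9 16)(1 4 2 11)(3 10)(8 14)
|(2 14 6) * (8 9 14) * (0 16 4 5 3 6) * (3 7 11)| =12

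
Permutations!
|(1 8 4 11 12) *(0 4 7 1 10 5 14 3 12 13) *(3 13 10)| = 42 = |(0 4 11 10 5 14 13)(1 8 7)(3 12)|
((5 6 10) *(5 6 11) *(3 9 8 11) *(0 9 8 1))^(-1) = (0 1 9)(3 5 11 8)(6 10)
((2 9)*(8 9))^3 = (9)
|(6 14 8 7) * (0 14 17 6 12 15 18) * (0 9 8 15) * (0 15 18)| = 8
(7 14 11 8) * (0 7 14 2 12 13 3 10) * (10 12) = (0 7 2 10)(3 12 13)(8 14 11) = [7, 1, 10, 12, 4, 5, 6, 2, 14, 9, 0, 8, 13, 3, 11]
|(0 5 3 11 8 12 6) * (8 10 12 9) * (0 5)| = 6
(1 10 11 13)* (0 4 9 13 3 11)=(0 4 9 13 1 10)(3 11)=[4, 10, 2, 11, 9, 5, 6, 7, 8, 13, 0, 3, 12, 1]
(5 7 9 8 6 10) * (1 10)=[0, 10, 2, 3, 4, 7, 1, 9, 6, 8, 5]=(1 10 5 7 9 8 6)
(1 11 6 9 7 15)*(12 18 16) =(1 11 6 9 7 15)(12 18 16) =[0, 11, 2, 3, 4, 5, 9, 15, 8, 7, 10, 6, 18, 13, 14, 1, 12, 17, 16]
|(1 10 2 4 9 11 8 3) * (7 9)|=|(1 10 2 4 7 9 11 8 3)|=9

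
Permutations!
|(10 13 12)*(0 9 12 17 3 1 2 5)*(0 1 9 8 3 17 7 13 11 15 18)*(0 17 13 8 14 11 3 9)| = 39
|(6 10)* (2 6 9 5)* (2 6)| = |(5 6 10 9)| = 4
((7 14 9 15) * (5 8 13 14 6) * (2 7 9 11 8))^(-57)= (2 5 6 7)(8 11 14 13)(9 15)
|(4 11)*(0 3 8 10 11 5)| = |(0 3 8 10 11 4 5)| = 7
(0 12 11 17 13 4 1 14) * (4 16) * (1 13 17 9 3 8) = [12, 14, 2, 8, 13, 5, 6, 7, 1, 3, 10, 9, 11, 16, 0, 15, 4, 17] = (17)(0 12 11 9 3 8 1 14)(4 13 16)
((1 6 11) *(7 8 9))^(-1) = (1 11 6)(7 9 8)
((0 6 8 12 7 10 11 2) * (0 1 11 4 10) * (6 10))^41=((0 10 4 6 8 12 7)(1 11 2))^41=(0 7 12 8 6 4 10)(1 2 11)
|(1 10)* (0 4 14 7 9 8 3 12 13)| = |(0 4 14 7 9 8 3 12 13)(1 10)| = 18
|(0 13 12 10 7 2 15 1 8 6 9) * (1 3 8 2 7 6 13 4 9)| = 9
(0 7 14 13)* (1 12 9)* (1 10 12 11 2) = (0 7 14 13)(1 11 2)(9 10 12) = [7, 11, 1, 3, 4, 5, 6, 14, 8, 10, 12, 2, 9, 0, 13]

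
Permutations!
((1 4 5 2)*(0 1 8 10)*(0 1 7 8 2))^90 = ((0 7 8 10 1 4 5))^90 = (0 5 4 1 10 8 7)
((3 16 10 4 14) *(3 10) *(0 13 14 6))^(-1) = (0 6 4 10 14 13)(3 16)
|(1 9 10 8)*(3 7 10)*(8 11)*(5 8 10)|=|(1 9 3 7 5 8)(10 11)|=6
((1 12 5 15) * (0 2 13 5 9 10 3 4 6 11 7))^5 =(0 1 4 2 12 6 13 9 11 5 10 7 15 3)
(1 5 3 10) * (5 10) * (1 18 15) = (1 10 18 15)(3 5) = [0, 10, 2, 5, 4, 3, 6, 7, 8, 9, 18, 11, 12, 13, 14, 1, 16, 17, 15]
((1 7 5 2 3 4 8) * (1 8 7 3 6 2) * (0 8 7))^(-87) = (0 1 8 3 7 4 5)(2 6)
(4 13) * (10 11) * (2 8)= (2 8)(4 13)(10 11)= [0, 1, 8, 3, 13, 5, 6, 7, 2, 9, 11, 10, 12, 4]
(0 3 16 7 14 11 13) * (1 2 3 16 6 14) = (0 16 7 1 2 3 6 14 11 13) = [16, 2, 3, 6, 4, 5, 14, 1, 8, 9, 10, 13, 12, 0, 11, 15, 7]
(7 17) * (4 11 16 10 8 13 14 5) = (4 11 16 10 8 13 14 5)(7 17) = [0, 1, 2, 3, 11, 4, 6, 17, 13, 9, 8, 16, 12, 14, 5, 15, 10, 7]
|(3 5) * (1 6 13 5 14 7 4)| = 8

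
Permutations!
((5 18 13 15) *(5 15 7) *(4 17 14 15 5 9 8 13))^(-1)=((4 17 14 15 5 18)(7 9 8 13))^(-1)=(4 18 5 15 14 17)(7 13 8 9)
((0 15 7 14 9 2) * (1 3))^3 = ((0 15 7 14 9 2)(1 3))^3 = (0 14)(1 3)(2 7)(9 15)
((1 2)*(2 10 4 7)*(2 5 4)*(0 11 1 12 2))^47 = (0 10 1 11)(2 12)(4 5 7)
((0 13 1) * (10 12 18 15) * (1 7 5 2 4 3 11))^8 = ((0 13 7 5 2 4 3 11 1)(10 12 18 15))^8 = (18)(0 1 11 3 4 2 5 7 13)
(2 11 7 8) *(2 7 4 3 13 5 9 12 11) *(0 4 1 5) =(0 4 3 13)(1 5 9 12 11)(7 8) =[4, 5, 2, 13, 3, 9, 6, 8, 7, 12, 10, 1, 11, 0]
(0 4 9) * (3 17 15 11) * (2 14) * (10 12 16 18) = (0 4 9)(2 14)(3 17 15 11)(10 12 16 18) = [4, 1, 14, 17, 9, 5, 6, 7, 8, 0, 12, 3, 16, 13, 2, 11, 18, 15, 10]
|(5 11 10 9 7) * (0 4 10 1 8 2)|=|(0 4 10 9 7 5 11 1 8 2)|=10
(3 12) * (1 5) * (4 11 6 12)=(1 5)(3 4 11 6 12)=[0, 5, 2, 4, 11, 1, 12, 7, 8, 9, 10, 6, 3]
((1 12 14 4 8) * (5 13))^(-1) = ((1 12 14 4 8)(5 13))^(-1) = (1 8 4 14 12)(5 13)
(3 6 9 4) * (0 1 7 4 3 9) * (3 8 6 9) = [1, 7, 2, 9, 3, 5, 0, 4, 6, 8] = (0 1 7 4 3 9 8 6)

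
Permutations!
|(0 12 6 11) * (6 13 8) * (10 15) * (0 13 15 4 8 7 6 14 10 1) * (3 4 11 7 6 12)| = 13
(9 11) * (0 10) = (0 10)(9 11) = [10, 1, 2, 3, 4, 5, 6, 7, 8, 11, 0, 9]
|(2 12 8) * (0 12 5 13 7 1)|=|(0 12 8 2 5 13 7 1)|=8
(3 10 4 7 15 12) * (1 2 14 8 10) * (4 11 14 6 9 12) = (1 2 6 9 12 3)(4 7 15)(8 10 11 14) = [0, 2, 6, 1, 7, 5, 9, 15, 10, 12, 11, 14, 3, 13, 8, 4]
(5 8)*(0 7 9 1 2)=(0 7 9 1 2)(5 8)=[7, 2, 0, 3, 4, 8, 6, 9, 5, 1]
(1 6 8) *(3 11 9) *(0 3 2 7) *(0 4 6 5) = [3, 5, 7, 11, 6, 0, 8, 4, 1, 2, 10, 9] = (0 3 11 9 2 7 4 6 8 1 5)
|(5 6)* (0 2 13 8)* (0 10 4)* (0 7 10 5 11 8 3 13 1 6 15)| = 24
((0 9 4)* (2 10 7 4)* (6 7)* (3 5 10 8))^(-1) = ((0 9 2 8 3 5 10 6 7 4))^(-1) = (0 4 7 6 10 5 3 8 2 9)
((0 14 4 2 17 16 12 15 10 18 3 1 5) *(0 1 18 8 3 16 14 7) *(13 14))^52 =(2 13 4 17 14)(3 12 8 16 10 18 15) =((0 7)(1 5)(2 17 13 14 4)(3 18 16 12 15 10 8))^52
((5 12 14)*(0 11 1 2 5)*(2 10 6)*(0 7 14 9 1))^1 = (0 11)(1 10 6 2 5 12 9)(7 14)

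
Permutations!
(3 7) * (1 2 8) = (1 2 8)(3 7) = [0, 2, 8, 7, 4, 5, 6, 3, 1]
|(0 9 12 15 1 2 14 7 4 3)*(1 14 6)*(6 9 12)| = 28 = |(0 12 15 14 7 4 3)(1 2 9 6)|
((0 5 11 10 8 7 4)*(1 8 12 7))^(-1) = ((0 5 11 10 12 7 4)(1 8))^(-1) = (0 4 7 12 10 11 5)(1 8)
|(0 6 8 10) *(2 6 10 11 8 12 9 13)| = 10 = |(0 10)(2 6 12 9 13)(8 11)|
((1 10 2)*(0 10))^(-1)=((0 10 2 1))^(-1)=(0 1 2 10)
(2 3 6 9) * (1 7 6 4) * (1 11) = (1 7 6 9 2 3 4 11) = [0, 7, 3, 4, 11, 5, 9, 6, 8, 2, 10, 1]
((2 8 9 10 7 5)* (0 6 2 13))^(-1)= ((0 6 2 8 9 10 7 5 13))^(-1)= (0 13 5 7 10 9 8 2 6)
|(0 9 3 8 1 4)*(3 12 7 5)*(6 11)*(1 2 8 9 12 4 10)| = |(0 12 7 5 3 9 4)(1 10)(2 8)(6 11)| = 14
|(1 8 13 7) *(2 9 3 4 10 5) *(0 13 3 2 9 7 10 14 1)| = |(0 13 10 5 9 2 7)(1 8 3 4 14)| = 35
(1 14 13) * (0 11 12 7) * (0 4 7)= (0 11 12)(1 14 13)(4 7)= [11, 14, 2, 3, 7, 5, 6, 4, 8, 9, 10, 12, 0, 1, 13]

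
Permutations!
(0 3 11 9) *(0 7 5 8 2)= (0 3 11 9 7 5 8 2)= [3, 1, 0, 11, 4, 8, 6, 5, 2, 7, 10, 9]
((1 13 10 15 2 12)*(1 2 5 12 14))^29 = (1 12 10 14 5 13 2 15)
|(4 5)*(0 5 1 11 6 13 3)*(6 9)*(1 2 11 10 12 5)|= 12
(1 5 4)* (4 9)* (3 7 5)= (1 3 7 5 9 4)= [0, 3, 2, 7, 1, 9, 6, 5, 8, 4]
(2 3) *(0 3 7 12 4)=(0 3 2 7 12 4)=[3, 1, 7, 2, 0, 5, 6, 12, 8, 9, 10, 11, 4]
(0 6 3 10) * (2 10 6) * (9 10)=(0 2 9 10)(3 6)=[2, 1, 9, 6, 4, 5, 3, 7, 8, 10, 0]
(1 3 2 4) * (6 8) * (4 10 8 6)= [0, 3, 10, 2, 1, 5, 6, 7, 4, 9, 8]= (1 3 2 10 8 4)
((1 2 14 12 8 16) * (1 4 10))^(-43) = (1 16 14 10 8 2 4 12)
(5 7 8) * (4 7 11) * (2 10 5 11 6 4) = (2 10 5 6 4 7 8 11) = [0, 1, 10, 3, 7, 6, 4, 8, 11, 9, 5, 2]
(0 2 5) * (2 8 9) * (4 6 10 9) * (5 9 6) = (0 8 4 5)(2 9)(6 10) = [8, 1, 9, 3, 5, 0, 10, 7, 4, 2, 6]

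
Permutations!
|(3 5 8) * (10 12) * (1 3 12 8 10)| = |(1 3 5 10 8 12)| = 6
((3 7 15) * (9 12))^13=((3 7 15)(9 12))^13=(3 7 15)(9 12)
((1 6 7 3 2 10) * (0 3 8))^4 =(0 1)(2 7)(3 6)(8 10)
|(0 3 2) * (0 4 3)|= |(2 4 3)|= 3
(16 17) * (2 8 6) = [0, 1, 8, 3, 4, 5, 2, 7, 6, 9, 10, 11, 12, 13, 14, 15, 17, 16] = (2 8 6)(16 17)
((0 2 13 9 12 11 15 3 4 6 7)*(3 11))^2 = (15)(0 13 12 4 7 2 9 3 6) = ((0 2 13 9 12 3 4 6 7)(11 15))^2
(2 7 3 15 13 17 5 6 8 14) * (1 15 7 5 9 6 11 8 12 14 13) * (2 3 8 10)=(1 15)(2 5 11 10)(3 7 8 13 17 9 6 12 14)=[0, 15, 5, 7, 4, 11, 12, 8, 13, 6, 2, 10, 14, 17, 3, 1, 16, 9]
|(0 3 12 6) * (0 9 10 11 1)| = |(0 3 12 6 9 10 11 1)| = 8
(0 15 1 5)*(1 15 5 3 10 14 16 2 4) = (0 5)(1 3 10 14 16 2 4) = [5, 3, 4, 10, 1, 0, 6, 7, 8, 9, 14, 11, 12, 13, 16, 15, 2]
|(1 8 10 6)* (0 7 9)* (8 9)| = 7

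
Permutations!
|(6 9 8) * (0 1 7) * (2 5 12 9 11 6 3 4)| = 42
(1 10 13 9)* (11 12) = (1 10 13 9)(11 12) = [0, 10, 2, 3, 4, 5, 6, 7, 8, 1, 13, 12, 11, 9]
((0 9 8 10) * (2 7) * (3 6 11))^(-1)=(0 10 8 9)(2 7)(3 11 6)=((0 9 8 10)(2 7)(3 6 11))^(-1)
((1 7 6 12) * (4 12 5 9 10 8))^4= ((1 7 6 5 9 10 8 4 12))^4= (1 9 12 5 4 6 8 7 10)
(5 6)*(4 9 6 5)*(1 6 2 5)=[0, 6, 5, 3, 9, 1, 4, 7, 8, 2]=(1 6 4 9 2 5)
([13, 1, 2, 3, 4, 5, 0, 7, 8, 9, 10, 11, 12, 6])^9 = (13)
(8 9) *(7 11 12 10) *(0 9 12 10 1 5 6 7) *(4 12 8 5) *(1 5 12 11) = (0 9 12 5 6 7 1 4 11 10) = [9, 4, 2, 3, 11, 6, 7, 1, 8, 12, 0, 10, 5]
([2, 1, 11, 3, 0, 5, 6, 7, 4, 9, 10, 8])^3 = [8, 1, 4, 3, 11, 5, 6, 7, 2, 9, 10, 0]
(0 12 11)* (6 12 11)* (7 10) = [11, 1, 2, 3, 4, 5, 12, 10, 8, 9, 7, 0, 6] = (0 11)(6 12)(7 10)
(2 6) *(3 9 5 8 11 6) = (2 3 9 5 8 11 6) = [0, 1, 3, 9, 4, 8, 2, 7, 11, 5, 10, 6]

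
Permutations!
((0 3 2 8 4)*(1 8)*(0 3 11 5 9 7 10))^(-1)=(0 10 7 9 5 11)(1 2 3 4 8)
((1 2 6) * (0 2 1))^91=((0 2 6))^91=(0 2 6)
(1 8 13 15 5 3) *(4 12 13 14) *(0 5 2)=(0 5 3 1 8 14 4 12 13 15 2)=[5, 8, 0, 1, 12, 3, 6, 7, 14, 9, 10, 11, 13, 15, 4, 2]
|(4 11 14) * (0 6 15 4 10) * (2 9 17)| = 21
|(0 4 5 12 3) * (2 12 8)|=|(0 4 5 8 2 12 3)|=7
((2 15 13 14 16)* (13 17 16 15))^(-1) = (2 16 17 15 14 13)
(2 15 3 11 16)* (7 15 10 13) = (2 10 13 7 15 3 11 16) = [0, 1, 10, 11, 4, 5, 6, 15, 8, 9, 13, 16, 12, 7, 14, 3, 2]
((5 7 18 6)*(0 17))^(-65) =(0 17)(5 6 18 7)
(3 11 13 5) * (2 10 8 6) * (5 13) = (13)(2 10 8 6)(3 11 5) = [0, 1, 10, 11, 4, 3, 2, 7, 6, 9, 8, 5, 12, 13]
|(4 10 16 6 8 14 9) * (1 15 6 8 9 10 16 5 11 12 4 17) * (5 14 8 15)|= 10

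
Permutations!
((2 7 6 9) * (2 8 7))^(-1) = (6 7 8 9)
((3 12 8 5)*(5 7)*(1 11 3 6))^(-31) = (1 11 3 12 8 7 5 6)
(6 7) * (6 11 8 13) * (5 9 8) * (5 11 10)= (5 9 8 13 6 7 10)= [0, 1, 2, 3, 4, 9, 7, 10, 13, 8, 5, 11, 12, 6]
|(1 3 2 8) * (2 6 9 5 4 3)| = |(1 2 8)(3 6 9 5 4)| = 15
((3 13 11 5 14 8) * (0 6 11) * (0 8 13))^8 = (14)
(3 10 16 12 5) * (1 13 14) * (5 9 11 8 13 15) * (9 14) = [0, 15, 2, 10, 4, 3, 6, 7, 13, 11, 16, 8, 14, 9, 1, 5, 12] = (1 15 5 3 10 16 12 14)(8 13 9 11)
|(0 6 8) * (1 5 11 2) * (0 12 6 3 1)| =6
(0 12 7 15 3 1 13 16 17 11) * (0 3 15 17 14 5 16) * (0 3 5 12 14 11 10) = (0 14 12 7 17 10)(1 13 3)(5 16 11) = [14, 13, 2, 1, 4, 16, 6, 17, 8, 9, 0, 5, 7, 3, 12, 15, 11, 10]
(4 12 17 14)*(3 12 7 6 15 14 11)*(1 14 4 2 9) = (1 14 2 9)(3 12 17 11)(4 7 6 15) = [0, 14, 9, 12, 7, 5, 15, 6, 8, 1, 10, 3, 17, 13, 2, 4, 16, 11]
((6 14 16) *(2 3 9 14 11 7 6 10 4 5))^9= (2 3 9 14 16 10 4 5)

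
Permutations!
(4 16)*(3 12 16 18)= (3 12 16 4 18)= [0, 1, 2, 12, 18, 5, 6, 7, 8, 9, 10, 11, 16, 13, 14, 15, 4, 17, 3]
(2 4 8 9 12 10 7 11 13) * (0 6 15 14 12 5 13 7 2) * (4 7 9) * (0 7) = (0 6 15 14 12 10 2)(4 8)(5 13 7 11 9) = [6, 1, 0, 3, 8, 13, 15, 11, 4, 5, 2, 9, 10, 7, 12, 14]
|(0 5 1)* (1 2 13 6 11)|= |(0 5 2 13 6 11 1)|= 7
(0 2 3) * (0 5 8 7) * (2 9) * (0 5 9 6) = (0 6)(2 3 9)(5 8 7) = [6, 1, 3, 9, 4, 8, 0, 5, 7, 2]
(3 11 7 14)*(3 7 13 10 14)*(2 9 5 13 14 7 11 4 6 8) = (2 9 5 13 10 7 3 4 6 8)(11 14) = [0, 1, 9, 4, 6, 13, 8, 3, 2, 5, 7, 14, 12, 10, 11]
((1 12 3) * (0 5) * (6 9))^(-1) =((0 5)(1 12 3)(6 9))^(-1) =(0 5)(1 3 12)(6 9)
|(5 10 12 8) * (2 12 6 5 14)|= |(2 12 8 14)(5 10 6)|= 12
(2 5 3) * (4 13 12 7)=(2 5 3)(4 13 12 7)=[0, 1, 5, 2, 13, 3, 6, 4, 8, 9, 10, 11, 7, 12]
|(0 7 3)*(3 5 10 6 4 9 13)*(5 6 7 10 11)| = 8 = |(0 10 7 6 4 9 13 3)(5 11)|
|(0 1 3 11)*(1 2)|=5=|(0 2 1 3 11)|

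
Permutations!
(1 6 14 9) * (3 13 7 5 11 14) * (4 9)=[0, 6, 2, 13, 9, 11, 3, 5, 8, 1, 10, 14, 12, 7, 4]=(1 6 3 13 7 5 11 14 4 9)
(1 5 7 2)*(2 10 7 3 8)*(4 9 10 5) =(1 4 9 10 7 5 3 8 2) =[0, 4, 1, 8, 9, 3, 6, 5, 2, 10, 7]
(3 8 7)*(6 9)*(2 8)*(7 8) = (2 7 3)(6 9) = [0, 1, 7, 2, 4, 5, 9, 3, 8, 6]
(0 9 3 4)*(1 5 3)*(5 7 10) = [9, 7, 2, 4, 0, 3, 6, 10, 8, 1, 5] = (0 9 1 7 10 5 3 4)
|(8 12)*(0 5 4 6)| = 4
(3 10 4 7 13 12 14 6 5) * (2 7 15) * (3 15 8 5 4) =(2 7 13 12 14 6 4 8 5 15)(3 10) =[0, 1, 7, 10, 8, 15, 4, 13, 5, 9, 3, 11, 14, 12, 6, 2]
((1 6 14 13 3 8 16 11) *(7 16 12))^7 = (1 7 3 6 16 8 14 11 12 13) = ((1 6 14 13 3 8 12 7 16 11))^7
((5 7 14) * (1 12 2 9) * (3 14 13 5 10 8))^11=(1 9 2 12)(3 8 10 14)(5 13 7)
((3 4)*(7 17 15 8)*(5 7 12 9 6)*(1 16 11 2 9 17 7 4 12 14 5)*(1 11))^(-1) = ((1 16)(2 9 6 11)(3 12 17 15 8 14 5 4))^(-1) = (1 16)(2 11 6 9)(3 4 5 14 8 15 17 12)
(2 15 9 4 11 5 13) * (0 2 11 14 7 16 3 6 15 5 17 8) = [2, 1, 5, 6, 14, 13, 15, 16, 0, 4, 10, 17, 12, 11, 7, 9, 3, 8] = (0 2 5 13 11 17 8)(3 6 15 9 4 14 7 16)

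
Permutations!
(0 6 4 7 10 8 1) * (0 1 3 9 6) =(3 9 6 4 7 10 8) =[0, 1, 2, 9, 7, 5, 4, 10, 3, 6, 8]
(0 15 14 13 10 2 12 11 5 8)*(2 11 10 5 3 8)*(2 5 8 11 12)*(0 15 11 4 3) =(0 11)(3 4)(8 15 14 13)(10 12) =[11, 1, 2, 4, 3, 5, 6, 7, 15, 9, 12, 0, 10, 8, 13, 14]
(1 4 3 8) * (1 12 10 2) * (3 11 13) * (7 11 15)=(1 4 15 7 11 13 3 8 12 10 2)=[0, 4, 1, 8, 15, 5, 6, 11, 12, 9, 2, 13, 10, 3, 14, 7]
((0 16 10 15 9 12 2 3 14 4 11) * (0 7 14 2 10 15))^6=((0 16 15 9 12 10)(2 3)(4 11 7 14))^6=(16)(4 7)(11 14)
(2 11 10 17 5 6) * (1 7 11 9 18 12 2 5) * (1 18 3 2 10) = [0, 7, 9, 2, 4, 6, 5, 11, 8, 3, 17, 1, 10, 13, 14, 15, 16, 18, 12] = (1 7 11)(2 9 3)(5 6)(10 17 18 12)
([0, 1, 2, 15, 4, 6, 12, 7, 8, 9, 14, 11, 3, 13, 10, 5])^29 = (3 12 6 5 15)(10 14)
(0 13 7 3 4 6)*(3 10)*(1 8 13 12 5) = (0 12 5 1 8 13 7 10 3 4 6) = [12, 8, 2, 4, 6, 1, 0, 10, 13, 9, 3, 11, 5, 7]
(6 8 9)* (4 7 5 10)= (4 7 5 10)(6 8 9)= [0, 1, 2, 3, 7, 10, 8, 5, 9, 6, 4]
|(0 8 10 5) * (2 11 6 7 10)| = |(0 8 2 11 6 7 10 5)| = 8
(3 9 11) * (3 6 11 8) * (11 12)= (3 9 8)(6 12 11)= [0, 1, 2, 9, 4, 5, 12, 7, 3, 8, 10, 6, 11]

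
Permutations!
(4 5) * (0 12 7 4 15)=(0 12 7 4 5 15)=[12, 1, 2, 3, 5, 15, 6, 4, 8, 9, 10, 11, 7, 13, 14, 0]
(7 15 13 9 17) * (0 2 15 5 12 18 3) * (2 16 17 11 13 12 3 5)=[16, 1, 15, 0, 4, 3, 6, 2, 8, 11, 10, 13, 18, 9, 14, 12, 17, 7, 5]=(0 16 17 7 2 15 12 18 5 3)(9 11 13)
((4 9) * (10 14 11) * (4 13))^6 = (14)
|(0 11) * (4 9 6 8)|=4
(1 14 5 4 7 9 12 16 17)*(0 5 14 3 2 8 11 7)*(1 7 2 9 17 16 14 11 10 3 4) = [5, 4, 8, 9, 0, 1, 6, 17, 10, 12, 3, 2, 14, 13, 11, 15, 16, 7] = (0 5 1 4)(2 8 10 3 9 12 14 11)(7 17)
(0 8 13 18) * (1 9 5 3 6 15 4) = (0 8 13 18)(1 9 5 3 6 15 4) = [8, 9, 2, 6, 1, 3, 15, 7, 13, 5, 10, 11, 12, 18, 14, 4, 16, 17, 0]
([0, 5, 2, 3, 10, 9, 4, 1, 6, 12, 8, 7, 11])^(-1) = [0, 7, 2, 3, 6, 1, 8, 11, 10, 5, 4, 12, 9]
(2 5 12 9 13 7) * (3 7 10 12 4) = [0, 1, 5, 7, 3, 4, 6, 2, 8, 13, 12, 11, 9, 10] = (2 5 4 3 7)(9 13 10 12)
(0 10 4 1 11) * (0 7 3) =[10, 11, 2, 0, 1, 5, 6, 3, 8, 9, 4, 7] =(0 10 4 1 11 7 3)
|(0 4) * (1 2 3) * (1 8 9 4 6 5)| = |(0 6 5 1 2 3 8 9 4)| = 9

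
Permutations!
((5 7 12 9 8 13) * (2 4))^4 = (5 8 12)(7 13 9)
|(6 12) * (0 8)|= 2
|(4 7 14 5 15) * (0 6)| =10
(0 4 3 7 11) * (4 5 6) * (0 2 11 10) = (0 5 6 4 3 7 10)(2 11) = [5, 1, 11, 7, 3, 6, 4, 10, 8, 9, 0, 2]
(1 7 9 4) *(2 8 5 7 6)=(1 6 2 8 5 7 9 4)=[0, 6, 8, 3, 1, 7, 2, 9, 5, 4]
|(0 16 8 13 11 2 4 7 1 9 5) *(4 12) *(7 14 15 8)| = 24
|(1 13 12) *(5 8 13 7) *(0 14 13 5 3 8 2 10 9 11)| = 13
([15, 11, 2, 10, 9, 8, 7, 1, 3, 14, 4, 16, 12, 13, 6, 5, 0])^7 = [9, 3, 2, 1, 16, 6, 5, 8, 7, 0, 11, 10, 12, 13, 15, 14, 4]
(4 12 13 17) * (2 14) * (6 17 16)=[0, 1, 14, 3, 12, 5, 17, 7, 8, 9, 10, 11, 13, 16, 2, 15, 6, 4]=(2 14)(4 12 13 16 6 17)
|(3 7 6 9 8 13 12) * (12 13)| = 6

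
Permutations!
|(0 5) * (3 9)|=|(0 5)(3 9)|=2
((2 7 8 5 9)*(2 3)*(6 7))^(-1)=(2 3 9 5 8 7 6)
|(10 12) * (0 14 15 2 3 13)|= 6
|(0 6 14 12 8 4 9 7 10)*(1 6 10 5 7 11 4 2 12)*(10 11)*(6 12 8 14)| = |(0 11 4 9 10)(1 12 14)(2 8)(5 7)| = 30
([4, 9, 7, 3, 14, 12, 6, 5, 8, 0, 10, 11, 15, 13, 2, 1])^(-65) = (0 5)(1 2)(4 12)(7 9)(14 15)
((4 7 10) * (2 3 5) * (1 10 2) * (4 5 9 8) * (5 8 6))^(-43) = (1 9 7 10 6 2 8 5 3 4)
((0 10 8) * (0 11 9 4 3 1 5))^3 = (0 11 3)(1 10 9)(4 5 8)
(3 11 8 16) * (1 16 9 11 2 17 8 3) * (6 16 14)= (1 14 6 16)(2 17 8 9 11 3)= [0, 14, 17, 2, 4, 5, 16, 7, 9, 11, 10, 3, 12, 13, 6, 15, 1, 8]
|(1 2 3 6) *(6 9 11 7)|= |(1 2 3 9 11 7 6)|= 7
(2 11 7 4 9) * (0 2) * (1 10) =(0 2 11 7 4 9)(1 10) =[2, 10, 11, 3, 9, 5, 6, 4, 8, 0, 1, 7]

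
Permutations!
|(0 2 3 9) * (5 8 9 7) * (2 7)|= |(0 7 5 8 9)(2 3)|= 10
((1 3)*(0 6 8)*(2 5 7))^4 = ((0 6 8)(1 3)(2 5 7))^4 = (0 6 8)(2 5 7)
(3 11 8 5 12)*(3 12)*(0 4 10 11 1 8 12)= (0 4 10 11 12)(1 8 5 3)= [4, 8, 2, 1, 10, 3, 6, 7, 5, 9, 11, 12, 0]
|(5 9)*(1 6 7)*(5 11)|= 3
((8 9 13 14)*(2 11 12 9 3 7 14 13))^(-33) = (2 9 12 11)(3 8 14 7)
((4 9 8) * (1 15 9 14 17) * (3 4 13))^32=(1 3 15 4 9 14 8 17 13)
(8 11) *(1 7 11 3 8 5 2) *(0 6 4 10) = (0 6 4 10)(1 7 11 5 2)(3 8) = [6, 7, 1, 8, 10, 2, 4, 11, 3, 9, 0, 5]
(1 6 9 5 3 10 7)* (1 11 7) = (1 6 9 5 3 10)(7 11) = [0, 6, 2, 10, 4, 3, 9, 11, 8, 5, 1, 7]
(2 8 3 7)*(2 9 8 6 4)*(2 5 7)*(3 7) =[0, 1, 6, 2, 5, 3, 4, 9, 7, 8] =(2 6 4 5 3)(7 9 8)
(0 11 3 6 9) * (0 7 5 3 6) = [11, 1, 2, 0, 4, 3, 9, 5, 8, 7, 10, 6] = (0 11 6 9 7 5 3)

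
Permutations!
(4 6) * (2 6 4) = (2 6) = [0, 1, 6, 3, 4, 5, 2]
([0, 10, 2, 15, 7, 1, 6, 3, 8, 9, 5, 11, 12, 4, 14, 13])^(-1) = (1 5 10)(3 7 4 13 15)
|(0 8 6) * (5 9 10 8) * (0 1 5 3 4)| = 6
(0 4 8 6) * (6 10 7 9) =[4, 1, 2, 3, 8, 5, 0, 9, 10, 6, 7] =(0 4 8 10 7 9 6)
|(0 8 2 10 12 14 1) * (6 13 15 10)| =10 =|(0 8 2 6 13 15 10 12 14 1)|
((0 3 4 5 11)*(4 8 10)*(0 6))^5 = (0 5 8 6 4 3 11 10)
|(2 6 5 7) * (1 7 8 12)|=7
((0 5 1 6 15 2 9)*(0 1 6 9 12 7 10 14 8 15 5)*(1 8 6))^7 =((1 9 8 15 2 12 7 10 14 6 5))^7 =(1 10 15 5 7 8 6 12 9 14 2)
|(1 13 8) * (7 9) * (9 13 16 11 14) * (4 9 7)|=|(1 16 11 14 7 13 8)(4 9)|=14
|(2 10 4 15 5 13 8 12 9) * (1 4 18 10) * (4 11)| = 10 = |(1 11 4 15 5 13 8 12 9 2)(10 18)|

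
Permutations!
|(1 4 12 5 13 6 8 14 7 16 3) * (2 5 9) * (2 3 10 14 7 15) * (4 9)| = |(1 9 3)(2 5 13 6 8 7 16 10 14 15)(4 12)| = 30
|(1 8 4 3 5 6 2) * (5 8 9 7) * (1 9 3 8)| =10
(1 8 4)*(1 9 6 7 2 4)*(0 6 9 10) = (0 6 7 2 4 10)(1 8) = [6, 8, 4, 3, 10, 5, 7, 2, 1, 9, 0]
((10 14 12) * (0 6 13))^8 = (0 13 6)(10 12 14)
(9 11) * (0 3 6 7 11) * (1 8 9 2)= (0 3 6 7 11 2 1 8 9)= [3, 8, 1, 6, 4, 5, 7, 11, 9, 0, 10, 2]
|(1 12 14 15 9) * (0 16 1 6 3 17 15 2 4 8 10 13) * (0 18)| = |(0 16 1 12 14 2 4 8 10 13 18)(3 17 15 9 6)| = 55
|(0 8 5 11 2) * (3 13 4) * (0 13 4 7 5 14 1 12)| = |(0 8 14 1 12)(2 13 7 5 11)(3 4)| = 10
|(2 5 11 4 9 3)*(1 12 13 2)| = 9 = |(1 12 13 2 5 11 4 9 3)|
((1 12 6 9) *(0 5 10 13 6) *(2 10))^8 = (0 12 1 9 6 13 10 2 5)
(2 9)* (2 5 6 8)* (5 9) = (9)(2 5 6 8) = [0, 1, 5, 3, 4, 6, 8, 7, 2, 9]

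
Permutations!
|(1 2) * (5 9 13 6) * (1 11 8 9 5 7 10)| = 9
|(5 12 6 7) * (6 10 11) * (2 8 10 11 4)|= 20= |(2 8 10 4)(5 12 11 6 7)|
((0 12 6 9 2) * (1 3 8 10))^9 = ((0 12 6 9 2)(1 3 8 10))^9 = (0 2 9 6 12)(1 3 8 10)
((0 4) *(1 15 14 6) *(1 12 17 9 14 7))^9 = ((0 4)(1 15 7)(6 12 17 9 14))^9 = (0 4)(6 14 9 17 12)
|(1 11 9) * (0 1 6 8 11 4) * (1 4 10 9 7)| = 14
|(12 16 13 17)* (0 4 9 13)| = 7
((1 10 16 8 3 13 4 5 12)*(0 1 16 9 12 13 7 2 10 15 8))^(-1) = ((0 1 15 8 3 7 2 10 9 12 16)(4 5 13))^(-1) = (0 16 12 9 10 2 7 3 8 15 1)(4 13 5)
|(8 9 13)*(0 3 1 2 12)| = 15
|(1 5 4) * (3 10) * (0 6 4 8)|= 6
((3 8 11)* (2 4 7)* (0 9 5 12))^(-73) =((0 9 5 12)(2 4 7)(3 8 11))^(-73) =(0 12 5 9)(2 7 4)(3 11 8)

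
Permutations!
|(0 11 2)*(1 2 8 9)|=6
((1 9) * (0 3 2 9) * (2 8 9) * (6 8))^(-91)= ((0 3 6 8 9 1))^(-91)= (0 1 9 8 6 3)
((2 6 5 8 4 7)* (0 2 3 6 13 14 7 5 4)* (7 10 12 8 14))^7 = (0 5 13 10 3 8 4 2 14 7 12 6)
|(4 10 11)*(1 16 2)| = |(1 16 2)(4 10 11)| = 3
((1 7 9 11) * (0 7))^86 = (0 7 9 11 1)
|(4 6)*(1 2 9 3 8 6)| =7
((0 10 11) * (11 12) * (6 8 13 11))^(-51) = (0 13 6 10 11 8 12)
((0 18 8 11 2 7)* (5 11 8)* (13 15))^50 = (0 5 2)(7 18 11)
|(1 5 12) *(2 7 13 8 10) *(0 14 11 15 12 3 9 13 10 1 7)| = 24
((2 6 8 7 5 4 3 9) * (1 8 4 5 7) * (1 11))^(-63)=(11)(2 4 9 6 3)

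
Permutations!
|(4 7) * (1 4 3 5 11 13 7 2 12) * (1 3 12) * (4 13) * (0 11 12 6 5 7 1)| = 20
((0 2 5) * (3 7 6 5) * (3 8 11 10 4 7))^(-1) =(0 5 6 7 4 10 11 8 2)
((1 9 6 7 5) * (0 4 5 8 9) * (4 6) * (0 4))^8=((0 6 7 8 9)(1 4 5))^8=(0 8 6 9 7)(1 5 4)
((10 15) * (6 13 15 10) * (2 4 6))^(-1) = ((2 4 6 13 15))^(-1) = (2 15 13 6 4)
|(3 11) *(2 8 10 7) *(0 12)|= 4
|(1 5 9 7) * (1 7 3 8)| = 5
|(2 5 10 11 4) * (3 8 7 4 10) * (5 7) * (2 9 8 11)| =|(2 7 4 9 8 5 3 11 10)| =9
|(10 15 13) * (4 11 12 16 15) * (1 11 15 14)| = |(1 11 12 16 14)(4 15 13 10)| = 20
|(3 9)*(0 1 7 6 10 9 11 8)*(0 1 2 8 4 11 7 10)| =18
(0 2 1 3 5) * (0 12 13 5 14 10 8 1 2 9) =[9, 3, 2, 14, 4, 12, 6, 7, 1, 0, 8, 11, 13, 5, 10] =(0 9)(1 3 14 10 8)(5 12 13)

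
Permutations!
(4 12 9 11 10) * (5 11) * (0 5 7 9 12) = (12)(0 5 11 10 4)(7 9) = [5, 1, 2, 3, 0, 11, 6, 9, 8, 7, 4, 10, 12]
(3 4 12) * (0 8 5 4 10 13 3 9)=(0 8 5 4 12 9)(3 10 13)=[8, 1, 2, 10, 12, 4, 6, 7, 5, 0, 13, 11, 9, 3]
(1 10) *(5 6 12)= (1 10)(5 6 12)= [0, 10, 2, 3, 4, 6, 12, 7, 8, 9, 1, 11, 5]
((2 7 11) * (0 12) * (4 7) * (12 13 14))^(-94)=((0 13 14 12)(2 4 7 11))^(-94)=(0 14)(2 7)(4 11)(12 13)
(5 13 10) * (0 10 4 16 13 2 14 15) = [10, 1, 14, 3, 16, 2, 6, 7, 8, 9, 5, 11, 12, 4, 15, 0, 13] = (0 10 5 2 14 15)(4 16 13)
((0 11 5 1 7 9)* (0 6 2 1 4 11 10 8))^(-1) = (0 8 10)(1 2 6 9 7)(4 5 11)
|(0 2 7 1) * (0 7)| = 2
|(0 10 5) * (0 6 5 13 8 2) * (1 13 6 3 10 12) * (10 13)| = 10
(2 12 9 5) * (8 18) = (2 12 9 5)(8 18) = [0, 1, 12, 3, 4, 2, 6, 7, 18, 5, 10, 11, 9, 13, 14, 15, 16, 17, 8]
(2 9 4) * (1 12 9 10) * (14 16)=(1 12 9 4 2 10)(14 16)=[0, 12, 10, 3, 2, 5, 6, 7, 8, 4, 1, 11, 9, 13, 16, 15, 14]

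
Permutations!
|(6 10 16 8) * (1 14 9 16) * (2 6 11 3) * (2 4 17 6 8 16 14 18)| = |(1 18 2 8 11 3 4 17 6 10)(9 14)| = 10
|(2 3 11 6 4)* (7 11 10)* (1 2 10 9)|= |(1 2 3 9)(4 10 7 11 6)|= 20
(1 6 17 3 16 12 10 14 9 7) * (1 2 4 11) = (1 6 17 3 16 12 10 14 9 7 2 4 11) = [0, 6, 4, 16, 11, 5, 17, 2, 8, 7, 14, 1, 10, 13, 9, 15, 12, 3]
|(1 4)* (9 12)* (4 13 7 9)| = 6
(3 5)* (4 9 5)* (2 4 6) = (2 4 9 5 3 6) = [0, 1, 4, 6, 9, 3, 2, 7, 8, 5]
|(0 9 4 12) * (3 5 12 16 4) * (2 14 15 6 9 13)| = 10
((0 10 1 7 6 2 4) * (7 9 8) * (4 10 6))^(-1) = ((0 6 2 10 1 9 8 7 4))^(-1) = (0 4 7 8 9 1 10 2 6)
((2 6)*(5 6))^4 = (2 5 6)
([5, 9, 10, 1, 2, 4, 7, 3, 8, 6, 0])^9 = (0 10 2 4 5)(1 3 7 6 9)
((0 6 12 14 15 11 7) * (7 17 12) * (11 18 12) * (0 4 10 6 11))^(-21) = ((0 11 17)(4 10 6 7)(12 14 15 18))^(-21) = (4 7 6 10)(12 18 15 14)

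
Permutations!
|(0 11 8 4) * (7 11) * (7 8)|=|(0 8 4)(7 11)|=6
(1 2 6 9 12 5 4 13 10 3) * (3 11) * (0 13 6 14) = (0 13 10 11 3 1 2 14)(4 6 9 12 5) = [13, 2, 14, 1, 6, 4, 9, 7, 8, 12, 11, 3, 5, 10, 0]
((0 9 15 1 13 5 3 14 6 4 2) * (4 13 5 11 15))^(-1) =((0 9 4 2)(1 5 3 14 6 13 11 15))^(-1) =(0 2 4 9)(1 15 11 13 6 14 3 5)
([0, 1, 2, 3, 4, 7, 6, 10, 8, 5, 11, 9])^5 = [0, 1, 2, 3, 4, 5, 6, 7, 8, 9, 10, 11]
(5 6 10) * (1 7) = [0, 7, 2, 3, 4, 6, 10, 1, 8, 9, 5] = (1 7)(5 6 10)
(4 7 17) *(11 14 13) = (4 7 17)(11 14 13) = [0, 1, 2, 3, 7, 5, 6, 17, 8, 9, 10, 14, 12, 11, 13, 15, 16, 4]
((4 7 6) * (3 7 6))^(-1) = (3 7)(4 6)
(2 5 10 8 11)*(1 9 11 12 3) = [0, 9, 5, 1, 4, 10, 6, 7, 12, 11, 8, 2, 3] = (1 9 11 2 5 10 8 12 3)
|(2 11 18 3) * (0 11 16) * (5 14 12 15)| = |(0 11 18 3 2 16)(5 14 12 15)| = 12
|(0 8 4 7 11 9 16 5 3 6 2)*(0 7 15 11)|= 12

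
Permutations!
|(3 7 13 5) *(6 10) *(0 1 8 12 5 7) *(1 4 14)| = |(0 4 14 1 8 12 5 3)(6 10)(7 13)| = 8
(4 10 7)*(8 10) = (4 8 10 7) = [0, 1, 2, 3, 8, 5, 6, 4, 10, 9, 7]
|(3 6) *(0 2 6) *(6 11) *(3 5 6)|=4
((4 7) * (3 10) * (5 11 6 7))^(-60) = ((3 10)(4 5 11 6 7))^(-60) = (11)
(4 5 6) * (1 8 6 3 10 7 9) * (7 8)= (1 7 9)(3 10 8 6 4 5)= [0, 7, 2, 10, 5, 3, 4, 9, 6, 1, 8]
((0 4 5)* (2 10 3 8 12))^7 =((0 4 5)(2 10 3 8 12))^7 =(0 4 5)(2 3 12 10 8)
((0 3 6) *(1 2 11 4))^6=(1 11)(2 4)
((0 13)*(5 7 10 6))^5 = (0 13)(5 7 10 6)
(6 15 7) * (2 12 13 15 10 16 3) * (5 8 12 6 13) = (2 6 10 16 3)(5 8 12)(7 13 15) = [0, 1, 6, 2, 4, 8, 10, 13, 12, 9, 16, 11, 5, 15, 14, 7, 3]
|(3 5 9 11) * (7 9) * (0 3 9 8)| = 10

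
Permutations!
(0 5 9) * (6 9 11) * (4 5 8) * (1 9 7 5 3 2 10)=(0 8 4 3 2 10 1 9)(5 11 6 7)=[8, 9, 10, 2, 3, 11, 7, 5, 4, 0, 1, 6]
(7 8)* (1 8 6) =(1 8 7 6) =[0, 8, 2, 3, 4, 5, 1, 6, 7]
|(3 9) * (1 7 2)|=6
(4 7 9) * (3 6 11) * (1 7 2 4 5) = (1 7 9 5)(2 4)(3 6 11) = [0, 7, 4, 6, 2, 1, 11, 9, 8, 5, 10, 3]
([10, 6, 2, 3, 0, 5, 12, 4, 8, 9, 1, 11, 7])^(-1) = (0 4 7 12 6 1 10)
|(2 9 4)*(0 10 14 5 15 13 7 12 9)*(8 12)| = 12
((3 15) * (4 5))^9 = ((3 15)(4 5))^9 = (3 15)(4 5)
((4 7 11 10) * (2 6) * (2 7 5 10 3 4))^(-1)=(2 10 5 4 3 11 7 6)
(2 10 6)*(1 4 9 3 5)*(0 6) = [6, 4, 10, 5, 9, 1, 2, 7, 8, 3, 0] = (0 6 2 10)(1 4 9 3 5)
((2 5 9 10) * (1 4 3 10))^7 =((1 4 3 10 2 5 9))^7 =(10)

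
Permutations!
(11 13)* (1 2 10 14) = (1 2 10 14)(11 13) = [0, 2, 10, 3, 4, 5, 6, 7, 8, 9, 14, 13, 12, 11, 1]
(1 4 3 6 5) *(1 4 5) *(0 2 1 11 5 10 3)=(0 2 1 10 3 6 11 5 4)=[2, 10, 1, 6, 0, 4, 11, 7, 8, 9, 3, 5]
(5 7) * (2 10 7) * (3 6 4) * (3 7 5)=(2 10 5)(3 6 4 7)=[0, 1, 10, 6, 7, 2, 4, 3, 8, 9, 5]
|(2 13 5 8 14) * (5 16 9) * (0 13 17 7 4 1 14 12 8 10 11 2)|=|(0 13 16 9 5 10 11 2 17 7 4 1 14)(8 12)|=26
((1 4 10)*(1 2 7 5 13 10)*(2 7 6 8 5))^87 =(1 4)(2 5 7 8 10 6 13)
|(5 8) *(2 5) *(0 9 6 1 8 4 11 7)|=10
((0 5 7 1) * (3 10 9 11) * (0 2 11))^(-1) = (0 9 10 3 11 2 1 7 5)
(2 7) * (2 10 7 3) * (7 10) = (10)(2 3) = [0, 1, 3, 2, 4, 5, 6, 7, 8, 9, 10]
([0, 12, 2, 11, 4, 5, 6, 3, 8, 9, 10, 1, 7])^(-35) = [0, 1, 2, 3, 4, 5, 6, 7, 8, 9, 10, 11, 12]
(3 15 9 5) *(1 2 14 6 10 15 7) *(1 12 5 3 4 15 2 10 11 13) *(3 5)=(1 10 2 14 6 11 13)(3 7 12)(4 15 9 5)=[0, 10, 14, 7, 15, 4, 11, 12, 8, 5, 2, 13, 3, 1, 6, 9]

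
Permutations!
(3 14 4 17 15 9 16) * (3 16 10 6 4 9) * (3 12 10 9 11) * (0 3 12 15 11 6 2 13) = [3, 1, 13, 14, 17, 5, 4, 7, 8, 9, 2, 12, 10, 0, 6, 15, 16, 11] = (0 3 14 6 4 17 11 12 10 2 13)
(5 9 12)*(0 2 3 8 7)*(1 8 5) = (0 2 3 5 9 12 1 8 7) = [2, 8, 3, 5, 4, 9, 6, 0, 7, 12, 10, 11, 1]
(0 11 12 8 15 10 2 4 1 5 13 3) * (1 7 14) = [11, 5, 4, 0, 7, 13, 6, 14, 15, 9, 2, 12, 8, 3, 1, 10] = (0 11 12 8 15 10 2 4 7 14 1 5 13 3)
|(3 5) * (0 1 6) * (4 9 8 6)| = 6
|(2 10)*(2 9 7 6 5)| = |(2 10 9 7 6 5)| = 6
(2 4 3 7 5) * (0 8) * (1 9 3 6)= (0 8)(1 9 3 7 5 2 4 6)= [8, 9, 4, 7, 6, 2, 1, 5, 0, 3]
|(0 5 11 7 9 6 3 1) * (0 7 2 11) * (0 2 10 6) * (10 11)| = |(11)(0 5 2 10 6 3 1 7 9)| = 9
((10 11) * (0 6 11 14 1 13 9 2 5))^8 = (0 2 13 14 11)(1 10 6 5 9)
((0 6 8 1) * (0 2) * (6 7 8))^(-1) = (0 2 1 8 7)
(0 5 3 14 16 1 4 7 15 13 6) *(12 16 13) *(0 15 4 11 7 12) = (0 5 3 14 13 6 15)(1 11 7 4 12 16) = [5, 11, 2, 14, 12, 3, 15, 4, 8, 9, 10, 7, 16, 6, 13, 0, 1]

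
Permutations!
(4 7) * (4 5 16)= (4 7 5 16)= [0, 1, 2, 3, 7, 16, 6, 5, 8, 9, 10, 11, 12, 13, 14, 15, 4]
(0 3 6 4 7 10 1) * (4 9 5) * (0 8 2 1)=(0 3 6 9 5 4 7 10)(1 8 2)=[3, 8, 1, 6, 7, 4, 9, 10, 2, 5, 0]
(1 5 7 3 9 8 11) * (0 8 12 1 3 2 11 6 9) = (0 8 6 9 12 1 5 7 2 11 3) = [8, 5, 11, 0, 4, 7, 9, 2, 6, 12, 10, 3, 1]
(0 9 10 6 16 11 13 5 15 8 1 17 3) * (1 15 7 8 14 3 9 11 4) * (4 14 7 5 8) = (0 11 13 8 15 7 4 1 17 9 10 6 16 14 3) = [11, 17, 2, 0, 1, 5, 16, 4, 15, 10, 6, 13, 12, 8, 3, 7, 14, 9]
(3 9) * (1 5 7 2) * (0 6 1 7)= (0 6 1 5)(2 7)(3 9)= [6, 5, 7, 9, 4, 0, 1, 2, 8, 3]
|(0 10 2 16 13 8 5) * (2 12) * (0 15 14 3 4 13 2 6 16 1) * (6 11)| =|(0 10 12 11 6 16 2 1)(3 4 13 8 5 15 14)| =56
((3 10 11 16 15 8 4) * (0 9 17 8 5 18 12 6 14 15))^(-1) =(0 16 11 10 3 4 8 17 9)(5 15 14 6 12 18)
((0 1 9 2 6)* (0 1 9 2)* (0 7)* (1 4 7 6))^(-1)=(0 7 4 6 9)(1 2)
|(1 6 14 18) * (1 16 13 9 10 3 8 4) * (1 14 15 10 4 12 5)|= 24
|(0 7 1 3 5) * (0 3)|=|(0 7 1)(3 5)|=6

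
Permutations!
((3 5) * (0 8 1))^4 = (0 8 1)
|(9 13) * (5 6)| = 2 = |(5 6)(9 13)|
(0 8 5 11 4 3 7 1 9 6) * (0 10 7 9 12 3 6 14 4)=[8, 12, 2, 9, 6, 11, 10, 1, 5, 14, 7, 0, 3, 13, 4]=(0 8 5 11)(1 12 3 9 14 4 6 10 7)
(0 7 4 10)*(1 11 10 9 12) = (0 7 4 9 12 1 11 10) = [7, 11, 2, 3, 9, 5, 6, 4, 8, 12, 0, 10, 1]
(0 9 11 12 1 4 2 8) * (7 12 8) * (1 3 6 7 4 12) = (0 9 11 8)(1 12 3 6 7)(2 4) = [9, 12, 4, 6, 2, 5, 7, 1, 0, 11, 10, 8, 3]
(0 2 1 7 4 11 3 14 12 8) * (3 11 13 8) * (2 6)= [6, 7, 1, 14, 13, 5, 2, 4, 0, 9, 10, 11, 3, 8, 12]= (0 6 2 1 7 4 13 8)(3 14 12)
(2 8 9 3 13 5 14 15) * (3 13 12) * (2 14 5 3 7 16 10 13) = (2 8 9)(3 12 7 16 10 13)(14 15) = [0, 1, 8, 12, 4, 5, 6, 16, 9, 2, 13, 11, 7, 3, 15, 14, 10]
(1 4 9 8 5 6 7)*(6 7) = (1 4 9 8 5 7) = [0, 4, 2, 3, 9, 7, 6, 1, 5, 8]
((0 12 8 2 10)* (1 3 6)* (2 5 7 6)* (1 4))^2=((0 12 8 5 7 6 4 1 3 2 10))^2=(0 8 7 4 3 10 12 5 6 1 2)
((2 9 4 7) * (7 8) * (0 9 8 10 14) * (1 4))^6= ((0 9 1 4 10 14)(2 8 7))^6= (14)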